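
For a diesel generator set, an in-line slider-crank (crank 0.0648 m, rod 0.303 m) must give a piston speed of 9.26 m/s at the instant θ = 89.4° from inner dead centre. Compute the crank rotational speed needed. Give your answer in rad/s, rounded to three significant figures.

143

For an in-line slider-crank, |v_piston| = rω|sinθ|·[1 + r cosθ/√(L² − r² sin²θ)].
With r = 0.0648 m, L = 0.303 m, θ = 89.4°: the bracketed kinematic factor |dx/dθ| = 0.064945 m.
ω = v/|dx/dθ| = 9.26/0.064945 = 142.58 rad/s.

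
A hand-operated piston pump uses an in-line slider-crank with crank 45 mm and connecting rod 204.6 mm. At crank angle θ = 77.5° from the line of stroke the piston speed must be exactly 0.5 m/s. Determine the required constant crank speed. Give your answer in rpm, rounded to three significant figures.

104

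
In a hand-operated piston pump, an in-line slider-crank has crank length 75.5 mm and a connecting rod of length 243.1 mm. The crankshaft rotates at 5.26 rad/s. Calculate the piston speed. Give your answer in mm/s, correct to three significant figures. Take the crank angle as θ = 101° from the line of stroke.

366

ω = 5.26 rad/s
For an in-line slider-crank, x = r cosθ + √(L² − r² sin²θ), so v = −rω sinθ·[1 + r cosθ/√(L² − r² sin²θ)].
With r = 0.0755 m, L = 0.2431 m, θ = 101°: √(L² − r² sin²θ) = 0.23153 m.
v = −0.0755·5.26·0.98163·[1 + 0.0755·-0.19081/0.23153] = -0.36558 m/s.
|v| = 0.36558 m/s = 365.58 mm/s.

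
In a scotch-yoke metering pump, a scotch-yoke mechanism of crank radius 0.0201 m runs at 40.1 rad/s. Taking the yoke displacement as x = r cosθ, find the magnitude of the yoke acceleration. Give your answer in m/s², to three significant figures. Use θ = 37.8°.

25.5

ω = 40.1 rad/s
x = r cosθ ⇒ ẍ = −rω² cosθ (ω constant).
|a| = rω²|cosθ| = 0.0201·(40.1)²·|cos 37.8°| = 25.539 m/s².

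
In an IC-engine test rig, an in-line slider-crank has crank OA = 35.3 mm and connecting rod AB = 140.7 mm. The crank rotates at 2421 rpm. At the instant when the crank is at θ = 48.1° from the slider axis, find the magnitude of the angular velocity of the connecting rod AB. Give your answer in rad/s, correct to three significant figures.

ω = 253.5 rad/s (converted from 2421 rpm).
The rod makes angle φ with the slider axis where L sinφ = r sinθ; differentiating, L cosφ·φ̇ = r ω cosθ.
L cosφ = √(L² − r² sin²θ) = 0.13823 m.
|ω_rod| = r ω |cosθ| / √(L² − r² sin²θ) = 0.0353·253.5·0.66783/0.13823 = 43.239 rad/s.

43.2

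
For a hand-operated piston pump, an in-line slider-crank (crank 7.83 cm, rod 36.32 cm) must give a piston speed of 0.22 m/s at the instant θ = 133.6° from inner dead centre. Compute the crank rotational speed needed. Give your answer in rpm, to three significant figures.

43.6

For an in-line slider-crank, |v_piston| = rω|sinθ|·[1 + r cosθ/√(L² − r² sin²θ)].
With r = 0.0783 m, L = 0.3632 m, θ = 133.6°: the bracketed kinematic factor |dx/dθ| = 0.048168 m.
ω = v/|dx/dθ| = 0.22/0.048168 = 4.5673 rad/s.
N = 60ω/(2π) = 43.615 rpm.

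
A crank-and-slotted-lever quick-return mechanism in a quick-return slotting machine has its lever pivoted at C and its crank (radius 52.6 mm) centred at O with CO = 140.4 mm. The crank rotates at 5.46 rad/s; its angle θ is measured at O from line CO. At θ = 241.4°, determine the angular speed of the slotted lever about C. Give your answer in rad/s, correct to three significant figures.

0.272

ω = 5.46 rad/s
Crank pin A relative to C: A = (d + r cosθ, r sinθ); lever angle φ = atan2(r sinθ, d + r cosθ).
Differentiating tanφ: φ̇ = rω(d cosθ + r)/(d² + r² + 2dr cosθ).
d² + r² + 2dr cosθ = |CA|² = 0.0154086 m²;  d cosθ + r = -0.014608 m.
|ω_lever| = |0.0526·5.46·-0.014608| / 0.0154086 = 0.27228 rad/s.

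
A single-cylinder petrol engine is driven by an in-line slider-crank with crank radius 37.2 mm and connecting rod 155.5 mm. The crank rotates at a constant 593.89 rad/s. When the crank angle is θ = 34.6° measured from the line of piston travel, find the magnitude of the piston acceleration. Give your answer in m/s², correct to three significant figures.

12000

ω = 593.9 rad/s
x(θ) = r cosθ + √(L² − r² sin²θ); with ω constant, a = ω²·d²x/dθ².
d²x/dθ² = −r cosθ − r²(cos2θ)/√u − r⁴ sin²2θ/(4u^{3/2}),  u = L² − r² sin²θ = 0.023734 m².
Substituting r = 0.0372 m, L = 0.1555 m, θ = 34.6°: d²x/dθ² = -0.033925 m.
a = ω²·d²x/dθ² = (593.9)²·(-0.033925) = -11965 m/s²;  |a| = 11965 m/s².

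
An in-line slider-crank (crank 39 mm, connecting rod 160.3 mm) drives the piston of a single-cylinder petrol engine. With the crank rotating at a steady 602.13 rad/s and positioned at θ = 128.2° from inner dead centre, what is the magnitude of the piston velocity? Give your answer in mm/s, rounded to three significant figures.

ω = 602.1 rad/s
For an in-line slider-crank, x = r cosθ + √(L² − r² sin²θ), so v = −rω sinθ·[1 + r cosθ/√(L² − r² sin²θ)].
With r = 0.039 m, L = 0.1603 m, θ = 128.2°: √(L² − r² sin²θ) = 0.15734 m.
v = −0.039·602.1·0.78586·[1 + 0.039·-0.61841/0.15734] = -15.626 m/s.
|v| = 15.626 m/s = 15626 mm/s.

15600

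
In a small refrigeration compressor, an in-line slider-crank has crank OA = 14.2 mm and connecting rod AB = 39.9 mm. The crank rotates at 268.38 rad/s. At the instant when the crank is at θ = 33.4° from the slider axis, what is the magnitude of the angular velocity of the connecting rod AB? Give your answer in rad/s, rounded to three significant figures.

ω = 268.4 rad/s
The rod makes angle φ with the slider axis where L sinφ = r sinθ; differentiating, L cosφ·φ̇ = r ω cosθ.
L cosφ = √(L² − r² sin²θ) = 0.039127 m.
|ω_rod| = r ω |cosθ| / √(L² − r² sin²θ) = 0.0142·268.4·0.83485/0.039127 = 81.315 rad/s.

81.3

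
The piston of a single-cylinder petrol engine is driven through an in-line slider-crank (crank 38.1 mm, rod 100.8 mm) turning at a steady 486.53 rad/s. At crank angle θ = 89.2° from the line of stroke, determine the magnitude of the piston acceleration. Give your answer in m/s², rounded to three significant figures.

ω = 486.5 rad/s
x(θ) = r cosθ + √(L² − r² sin²θ); with ω constant, a = ω²·d²x/dθ².
d²x/dθ² = −r cosθ − r²(cos2θ)/√u − r⁴ sin²2θ/(4u^{3/2}),  u = L² − r² sin²θ = 0.00870931 m².
Substituting r = 0.0381 m, L = 0.1008 m, θ = 89.2°: d²x/dθ² = +0.015016 m.
a = ω²·d²x/dθ² = (486.5)²·(+0.015016) = +3554.5 m/s²;  |a| = 3554.5 m/s².

3550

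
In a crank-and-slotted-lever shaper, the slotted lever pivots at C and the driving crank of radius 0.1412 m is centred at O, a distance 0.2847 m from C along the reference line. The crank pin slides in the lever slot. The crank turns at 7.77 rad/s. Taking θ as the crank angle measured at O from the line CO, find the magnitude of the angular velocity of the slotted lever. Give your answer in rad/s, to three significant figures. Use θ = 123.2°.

0.283

ω = 7.77 rad/s
Crank pin A relative to C: A = (d + r cosθ, r sinθ); lever angle φ = atan2(r sinθ, d + r cosθ).
Differentiating tanφ: φ̇ = rω(d cosθ + r)/(d² + r² + 2dr cosθ).
d² + r² + 2dr cosθ = |CA|² = 0.0569678 m²;  d cosθ + r = -0.014691 m.
|ω_lever| = |0.1412·7.77·-0.014691| / 0.0569678 = 0.28293 rad/s.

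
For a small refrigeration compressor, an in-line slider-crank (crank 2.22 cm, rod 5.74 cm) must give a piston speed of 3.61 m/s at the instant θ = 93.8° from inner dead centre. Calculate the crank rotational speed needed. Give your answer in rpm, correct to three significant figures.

1600

For an in-line slider-crank, |v_piston| = rω|sinθ|·[1 + r cosθ/√(L² − r² sin²θ)].
With r = 0.0222 m, L = 0.0574 m, θ = 93.8°: the bracketed kinematic factor |dx/dθ| = 0.021536 m.
ω = v/|dx/dθ| = 3.61/0.021536 = 167.63 rad/s.
N = 60ω/(2π) = 1600.7 rpm.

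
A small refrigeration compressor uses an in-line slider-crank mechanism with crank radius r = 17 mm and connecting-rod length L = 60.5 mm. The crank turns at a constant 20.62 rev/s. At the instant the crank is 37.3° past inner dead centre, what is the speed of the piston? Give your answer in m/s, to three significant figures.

1.64

ω = 2π·20.6 = 129.6 rad/s
For an in-line slider-crank, x = r cosθ + √(L² − r² sin²θ), so v = −rω sinθ·[1 + r cosθ/√(L² − r² sin²θ)].
With r = 0.017 m, L = 0.0605 m, θ = 37.3°: √(L² − r² sin²θ) = 0.059616 m.
v = −0.017·129.6·0.60599·[1 + 0.017·0.79547/0.059616] = -1.6374 m/s.
|v| = 1.6374 m/s.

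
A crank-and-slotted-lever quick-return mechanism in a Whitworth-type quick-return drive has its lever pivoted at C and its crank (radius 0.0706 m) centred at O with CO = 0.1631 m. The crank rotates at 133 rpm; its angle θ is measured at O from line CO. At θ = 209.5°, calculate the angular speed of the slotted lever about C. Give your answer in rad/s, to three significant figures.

ω = 13.93 rad/s (from 133 rpm).
Crank pin A relative to C: A = (d + r cosθ, r sinθ); lever angle φ = atan2(r sinθ, d + r cosθ).
Differentiating tanφ: φ̇ = rω(d cosθ + r)/(d² + r² + 2dr cosθ).
d² + r² + 2dr cosθ = |CA|² = 0.0115419 m²;  d cosθ + r = -0.071355 m.
|ω_lever| = |0.0706·13.93·-0.071355| / 0.0115419 = 6.079 rad/s.

6.08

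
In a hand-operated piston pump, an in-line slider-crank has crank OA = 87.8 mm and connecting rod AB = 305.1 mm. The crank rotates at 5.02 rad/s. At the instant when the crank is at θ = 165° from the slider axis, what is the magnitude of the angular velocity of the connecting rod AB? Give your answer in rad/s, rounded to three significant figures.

ω = 5.02 rad/s
The rod makes angle φ with the slider axis where L sinφ = r sinθ; differentiating, L cosφ·φ̇ = r ω cosθ.
L cosφ = √(L² − r² sin²θ) = 0.30425 m.
|ω_rod| = r ω |cosθ| / √(L² − r² sin²θ) = 0.0878·5.02·0.96593/0.30425 = 1.3993 rad/s.

1.40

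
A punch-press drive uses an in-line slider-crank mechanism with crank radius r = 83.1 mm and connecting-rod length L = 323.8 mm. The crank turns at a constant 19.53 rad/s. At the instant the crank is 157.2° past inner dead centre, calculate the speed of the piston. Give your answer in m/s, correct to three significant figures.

ω = 19.53 rad/s
For an in-line slider-crank, x = r cosθ + √(L² − r² sin²θ), so v = −rω sinθ·[1 + r cosθ/√(L² − r² sin²θ)].
With r = 0.0831 m, L = 0.3238 m, θ = 157.2°: √(L² − r² sin²θ) = 0.32219 m.
v = −0.0831·19.53·0.38752·[1 + 0.0831·-0.92186/0.32219] = -0.47938 m/s.
|v| = 0.47938 m/s.

0.479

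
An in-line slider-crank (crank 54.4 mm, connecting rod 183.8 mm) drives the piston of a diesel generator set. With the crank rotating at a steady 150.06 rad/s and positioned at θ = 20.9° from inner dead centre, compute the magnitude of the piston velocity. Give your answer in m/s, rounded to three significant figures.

ω = 150.1 rad/s
For an in-line slider-crank, x = r cosθ + √(L² − r² sin²θ), so v = −rω sinθ·[1 + r cosθ/√(L² − r² sin²θ)].
With r = 0.0544 m, L = 0.1838 m, θ = 20.9°: √(L² − r² sin²θ) = 0.18277 m.
v = −0.0544·150.1·0.35674·[1 + 0.0544·0.93420/0.18277] = -3.7219 m/s.
|v| = 3.7219 m/s.

3.72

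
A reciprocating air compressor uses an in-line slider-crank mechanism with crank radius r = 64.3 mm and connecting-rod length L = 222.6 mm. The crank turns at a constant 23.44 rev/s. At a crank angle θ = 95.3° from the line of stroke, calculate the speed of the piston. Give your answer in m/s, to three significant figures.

9.17

ω = 2π·23.4 = 147.3 rad/s
For an in-line slider-crank, x = r cosθ + √(L² − r² sin²θ), so v = −rω sinθ·[1 + r cosθ/√(L² − r² sin²θ)].
With r = 0.0643 m, L = 0.2226 m, θ = 95.3°: √(L² − r² sin²θ) = 0.21319 m.
v = −0.0643·147.3·0.99572·[1 + 0.0643·-0.09237/0.21319] = -9.1668 m/s.
|v| = 9.1668 m/s.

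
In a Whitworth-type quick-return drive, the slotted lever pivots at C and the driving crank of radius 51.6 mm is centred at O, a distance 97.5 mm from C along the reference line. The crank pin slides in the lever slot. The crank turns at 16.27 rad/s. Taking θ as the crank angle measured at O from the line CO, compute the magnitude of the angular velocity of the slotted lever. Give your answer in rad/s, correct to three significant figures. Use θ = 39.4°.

5.34

ω = 16.27 rad/s
Crank pin A relative to C: A = (d + r cosθ, r sinθ); lever angle φ = atan2(r sinθ, d + r cosθ).
Differentiating tanφ: φ̇ = rω(d cosθ + r)/(d² + r² + 2dr cosθ).
d² + r² + 2dr cosθ = |CA|² = 0.0199441 m²;  d cosθ + r = +0.12694 m.
|ω_lever| = |0.0516·16.27·+0.12694| / 0.0199441 = 5.3435 rad/s.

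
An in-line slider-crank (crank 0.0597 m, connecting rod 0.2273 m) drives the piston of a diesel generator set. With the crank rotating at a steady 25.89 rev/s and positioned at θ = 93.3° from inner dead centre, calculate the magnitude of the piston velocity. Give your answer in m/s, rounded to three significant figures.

9.54

ω = 2π·25.9 = 162.7 rad/s
For an in-line slider-crank, x = r cosθ + √(L² − r² sin²θ), so v = −rω sinθ·[1 + r cosθ/√(L² − r² sin²θ)].
With r = 0.0597 m, L = 0.2273 m, θ = 93.3°: √(L² − r² sin²θ) = 0.21935 m.
v = −0.0597·162.7·0.99834·[1 + 0.0597·-0.05756/0.21935] = -9.5435 m/s.
|v| = 9.5435 m/s.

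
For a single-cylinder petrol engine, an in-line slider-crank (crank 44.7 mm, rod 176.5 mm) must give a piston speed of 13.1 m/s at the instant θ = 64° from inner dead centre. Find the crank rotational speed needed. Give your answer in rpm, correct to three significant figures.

For an in-line slider-crank, |v_piston| = rω|sinθ|·[1 + r cosθ/√(L² − r² sin²θ)].
With r = 0.0447 m, L = 0.1765 m, θ = 64°: the bracketed kinematic factor |dx/dθ| = 0.044757 m.
ω = v/|dx/dθ| = 13.1/0.044757 = 292.69 rad/s.
N = 60ω/(2π) = 2795 rpm.

2800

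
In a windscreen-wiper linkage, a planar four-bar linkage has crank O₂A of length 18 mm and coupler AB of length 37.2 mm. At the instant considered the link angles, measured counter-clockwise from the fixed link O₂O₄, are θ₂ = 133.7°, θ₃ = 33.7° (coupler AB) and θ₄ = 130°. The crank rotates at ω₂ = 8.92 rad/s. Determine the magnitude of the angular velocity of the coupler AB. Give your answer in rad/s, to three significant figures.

ω₂ = 8.92 rad/s
Differentiating the loop-closure r₂e^{iθ₂}+r₃e^{iθ₃}=r₁+r₄e^{iθ₄} gives r₂ω₂e^{iθ₂}+r₃ω₃e^{iθ₃}=r₄ω₄e^{iθ₄}.
Eliminating the other unknown: ω₃ = r₂ω₂ sin(θ₄−θ₂) / [r₃ sin(θ₃−θ₄)].
Numerator sine = -0.06453; denominator sine = -0.99396.
Result = 0.018·8.92·(-0.06453) / (0.0372·(-0.99396)) = +0.28022 rad/s; magnitude 0.28022 rad/s.

0.280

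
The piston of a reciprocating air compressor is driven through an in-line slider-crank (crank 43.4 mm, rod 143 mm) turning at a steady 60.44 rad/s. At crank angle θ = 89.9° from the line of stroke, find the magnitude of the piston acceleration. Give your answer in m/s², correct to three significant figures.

50.2

ω = 60.44 rad/s
x(θ) = r cosθ + √(L² − r² sin²θ); with ω constant, a = ω²·d²x/dθ².
d²x/dθ² = −r cosθ − r²(cos2θ)/√u − r⁴ sin²2θ/(4u^{3/2}),  u = L² − r² sin²θ = 0.0185654 m².
Substituting r = 0.0434 m, L = 0.143 m, θ = 89.9°: d²x/dθ² = +0.013748 m.
a = ω²·d²x/dθ² = (60.44)²·(+0.013748) = +50.221 m/s²;  |a| = 50.221 m/s².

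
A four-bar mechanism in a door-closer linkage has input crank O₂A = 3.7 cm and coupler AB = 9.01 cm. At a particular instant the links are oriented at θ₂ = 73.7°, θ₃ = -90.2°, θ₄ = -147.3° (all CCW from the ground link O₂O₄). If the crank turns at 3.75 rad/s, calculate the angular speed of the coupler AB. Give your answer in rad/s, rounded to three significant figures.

ω₂ = 3.75 rad/s
Differentiating the loop-closure r₂e^{iθ₂}+r₃e^{iθ₃}=r₁+r₄e^{iθ₄} gives r₂ω₂e^{iθ₂}+r₃ω₃e^{iθ₃}=r₄ω₄e^{iθ₄}.
Eliminating the other unknown: ω₃ = r₂ω₂ sin(θ₄−θ₂) / [r₃ sin(θ₃−θ₄)].
Numerator sine = +0.65606; denominator sine = +0.83962.
Result = 0.037·3.75·(+0.65606) / (0.0901·(+0.83962)) = +1.2033 rad/s; magnitude 1.2033 rad/s.

1.20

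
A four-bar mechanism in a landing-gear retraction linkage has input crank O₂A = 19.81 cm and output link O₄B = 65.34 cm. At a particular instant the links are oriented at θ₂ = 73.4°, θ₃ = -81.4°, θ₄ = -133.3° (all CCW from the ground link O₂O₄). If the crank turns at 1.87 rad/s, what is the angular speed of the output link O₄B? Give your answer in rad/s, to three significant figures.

ω₂ = 1.87 rad/s
Differentiating the loop-closure r₂e^{iθ₂}+r₃e^{iθ₃}=r₁+r₄e^{iθ₄} gives r₂ω₂e^{iθ₂}+r₃ω₃e^{iθ₃}=r₄ω₄e^{iθ₄}.
Eliminating the other unknown: ω₄ = r₂ω₂ sin(θ₂−θ₃) / [r₄ sin(θ₄−θ₃)].
Numerator sine = +0.42578; denominator sine = -0.78694.
Result = 0.1981·1.87·(+0.42578) / (0.6534·(-0.78694)) = -0.30676 rad/s; magnitude 0.30676 rad/s.

0.307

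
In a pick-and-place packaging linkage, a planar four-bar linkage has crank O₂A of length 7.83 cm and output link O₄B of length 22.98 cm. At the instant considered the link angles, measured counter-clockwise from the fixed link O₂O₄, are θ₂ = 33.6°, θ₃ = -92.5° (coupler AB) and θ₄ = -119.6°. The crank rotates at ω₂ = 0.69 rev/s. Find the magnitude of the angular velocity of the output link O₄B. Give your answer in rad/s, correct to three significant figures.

2.62

ω₂ = 4.335 rad/s (from 0.69 rev/s).
Differentiating the loop-closure r₂e^{iθ₂}+r₃e^{iθ₃}=r₁+r₄e^{iθ₄} gives r₂ω₂e^{iθ₂}+r₃ω₃e^{iθ₃}=r₄ω₄e^{iθ₄}.
Eliminating the other unknown: ω₄ = r₂ω₂ sin(θ₂−θ₃) / [r₄ sin(θ₄−θ₃)].
Numerator sine = +0.80799; denominator sine = -0.45554.
Result = 0.0783·4.335·(+0.80799) / (0.2298·(-0.45554)) = -2.6201 rad/s; magnitude 2.6201 rad/s.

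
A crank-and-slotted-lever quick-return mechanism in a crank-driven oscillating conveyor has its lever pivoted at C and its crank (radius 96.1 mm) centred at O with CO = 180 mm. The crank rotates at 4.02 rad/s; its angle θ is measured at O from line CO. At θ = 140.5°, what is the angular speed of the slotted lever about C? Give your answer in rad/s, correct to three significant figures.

ω = 4.02 rad/s
Crank pin A relative to C: A = (d + r cosθ, r sinθ); lever angle φ = atan2(r sinθ, d + r cosθ).
Differentiating tanφ: φ̇ = rω(d cosθ + r)/(d² + r² + 2dr cosθ).
d² + r² + 2dr cosθ = |CA|² = 0.0149401 m²;  d cosθ + r = -0.042792 m.
|ω_lever| = |0.0961·4.02·-0.042792| / 0.0149401 = 1.1065 rad/s.

1.11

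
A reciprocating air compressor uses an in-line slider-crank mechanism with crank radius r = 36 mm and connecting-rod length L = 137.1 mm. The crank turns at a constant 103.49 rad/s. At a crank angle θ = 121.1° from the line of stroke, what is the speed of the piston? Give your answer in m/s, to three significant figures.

ω = 103.5 rad/s
For an in-line slider-crank, x = r cosθ + √(L² − r² sin²θ), so v = −rω sinθ·[1 + r cosθ/√(L² − r² sin²θ)].
With r = 0.036 m, L = 0.1371 m, θ = 121.1°: √(L² − r² sin²θ) = 0.13359 m.
v = −0.036·103.5·0.85627·[1 + 0.036·-0.51653/0.13359] = -2.7461 m/s.
|v| = 2.7461 m/s.

2.75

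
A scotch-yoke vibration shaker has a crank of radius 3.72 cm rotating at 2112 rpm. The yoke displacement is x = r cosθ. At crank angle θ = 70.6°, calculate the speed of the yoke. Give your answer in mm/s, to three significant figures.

7760

ω = 221.2 rad/s (from 2112 rpm).
x = r cosθ ⇒ ẋ = −rω sinθ.
|v| = rω|sinθ| = 0.0372·221.2·|sin 70.6°| = 7.7603 m/s = 7760.3 mm/s.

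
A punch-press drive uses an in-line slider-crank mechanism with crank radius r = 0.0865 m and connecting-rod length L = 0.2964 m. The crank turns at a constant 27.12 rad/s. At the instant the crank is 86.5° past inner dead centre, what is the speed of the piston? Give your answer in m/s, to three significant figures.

2.39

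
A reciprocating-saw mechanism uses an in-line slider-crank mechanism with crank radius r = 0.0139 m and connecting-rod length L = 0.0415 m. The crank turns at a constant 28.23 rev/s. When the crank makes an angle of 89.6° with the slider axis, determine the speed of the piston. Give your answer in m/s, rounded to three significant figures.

2.47

ω = 2π·28.2 = 177.4 rad/s
For an in-line slider-crank, x = r cosθ + √(L² − r² sin²θ), so v = −rω sinθ·[1 + r cosθ/√(L² − r² sin²θ)].
With r = 0.0139 m, L = 0.0415 m, θ = 89.6°: √(L² − r² sin²θ) = 0.039103 m.
v = −0.0139·177.4·0.99998·[1 + 0.0139·0.00698/0.039103] = -2.4716 m/s.
|v| = 2.4716 m/s.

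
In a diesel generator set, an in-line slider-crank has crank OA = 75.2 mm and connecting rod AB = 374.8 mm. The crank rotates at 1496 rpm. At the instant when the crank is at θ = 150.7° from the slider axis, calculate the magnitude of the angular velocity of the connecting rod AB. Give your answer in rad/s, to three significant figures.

27.5

ω = 156.7 rad/s (converted from 1496 rpm).
The rod makes angle φ with the slider axis where L sinφ = r sinθ; differentiating, L cosφ·φ̇ = r ω cosθ.
L cosφ = √(L² − r² sin²θ) = 0.37299 m.
|ω_rod| = r ω |cosθ| / √(L² − r² sin²θ) = 0.0752·156.7·0.87207/0.37299 = 27.544 rad/s.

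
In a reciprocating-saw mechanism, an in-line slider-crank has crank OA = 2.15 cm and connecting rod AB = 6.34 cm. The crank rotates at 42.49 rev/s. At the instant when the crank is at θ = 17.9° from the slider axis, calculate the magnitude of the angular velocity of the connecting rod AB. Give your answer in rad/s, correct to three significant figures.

86.6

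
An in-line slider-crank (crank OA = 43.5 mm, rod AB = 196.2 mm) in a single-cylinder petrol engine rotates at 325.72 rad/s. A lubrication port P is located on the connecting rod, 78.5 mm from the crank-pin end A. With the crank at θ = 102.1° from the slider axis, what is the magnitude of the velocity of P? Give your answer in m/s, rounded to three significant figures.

ω = 325.7 rad/s.  Crank-pin speed |V_A| = rω = 14.169 m/s, perpendicular to OA.
Rod angle: sinφ = −(r/L) sinθ ⇒ φ = -12.520°; ω_rod = −rω cosθ/√(L²−r²sin²θ) = +15.507 rad/s.
V_P = V_A + ω_rod × AP, with AP = 0.0785 m along the rod.
Components: V_Px = −rω sinθ − a·ω_rod·sinφ = -13.59 m/s;  V_Py = rω cosθ + a·ω_rod·cosφ = -1.7817 m/s.
|V_P| = √(V_Px² + V_Py²) = 13.706 m/s.

13.7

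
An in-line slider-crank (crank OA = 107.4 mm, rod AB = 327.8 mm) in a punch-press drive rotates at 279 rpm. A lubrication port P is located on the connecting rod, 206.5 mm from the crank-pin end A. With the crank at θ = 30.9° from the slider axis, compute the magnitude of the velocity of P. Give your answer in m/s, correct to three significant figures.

2.15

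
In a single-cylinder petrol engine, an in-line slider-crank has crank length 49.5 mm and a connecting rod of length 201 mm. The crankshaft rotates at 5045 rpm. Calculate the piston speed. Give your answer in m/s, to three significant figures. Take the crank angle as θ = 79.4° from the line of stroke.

ω = 2π·5045/60 = 528.3 rad/s
For an in-line slider-crank, x = r cosθ + √(L² − r² sin²θ), so v = −rω sinθ·[1 + r cosθ/√(L² − r² sin²θ)].
With r = 0.0495 m, L = 0.201 m, θ = 79.4°: √(L² − r² sin²θ) = 0.19502 m.
v = −0.0495·528.3·0.98294·[1 + 0.0495·0.18395/0.19502] = -26.905 m/s.
|v| = 26.905 m/s.

26.9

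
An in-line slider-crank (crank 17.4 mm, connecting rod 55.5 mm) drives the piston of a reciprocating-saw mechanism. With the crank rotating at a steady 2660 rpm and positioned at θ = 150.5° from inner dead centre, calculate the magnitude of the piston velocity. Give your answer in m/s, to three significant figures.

1.73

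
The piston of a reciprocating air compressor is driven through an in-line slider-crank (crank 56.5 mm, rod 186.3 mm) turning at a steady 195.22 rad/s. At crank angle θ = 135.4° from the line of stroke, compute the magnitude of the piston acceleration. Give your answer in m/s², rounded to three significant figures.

ω = 195.2 rad/s
x(θ) = r cosθ + √(L² − r² sin²θ); with ω constant, a = ω²·d²x/dθ².
d²x/dθ² = −r cosθ − r²(cos2θ)/√u − r⁴ sin²2θ/(4u^{3/2}),  u = L² − r² sin²θ = 0.0331339 m².
Substituting r = 0.0565 m, L = 0.1863 m, θ = 135.4°: d²x/dθ² = +0.039562 m.
a = ω²·d²x/dθ² = (195.2)²·(+0.039562) = +1507.8 m/s²;  |a| = 1507.8 m/s².

1510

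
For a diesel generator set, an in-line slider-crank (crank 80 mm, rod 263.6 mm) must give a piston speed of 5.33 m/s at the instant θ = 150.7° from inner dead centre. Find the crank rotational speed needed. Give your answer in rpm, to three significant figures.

For an in-line slider-crank, |v_piston| = rω|sinθ|·[1 + r cosθ/√(L² − r² sin²θ)].
With r = 0.08 m, L = 0.2636 m, θ = 150.7°: the bracketed kinematic factor |dx/dθ| = 0.028673 m.
ω = v/|dx/dθ| = 5.33/0.028673 = 185.89 rad/s.
N = 60ω/(2π) = 1775.1 rpm.

1780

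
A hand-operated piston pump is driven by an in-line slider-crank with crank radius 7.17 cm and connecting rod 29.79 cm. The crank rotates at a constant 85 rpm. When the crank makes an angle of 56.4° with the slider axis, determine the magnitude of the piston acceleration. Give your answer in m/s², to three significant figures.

ω = 2π·85/60 = 8.901 rad/s
x(θ) = r cosθ + √(L² − r² sin²θ); with ω constant, a = ω²·d²x/dθ².
d²x/dθ² = −r cosθ − r²(cos2θ)/√u − r⁴ sin²2θ/(4u^{3/2}),  u = L² − r² sin²θ = 0.0851779 m².
Substituting r = 0.0717 m, L = 0.2979 m, θ = 56.4°: d²x/dθ² = -0.033078 m.
a = ω²·d²x/dθ² = (8.901)²·(-0.033078) = -2.6208 m/s²;  |a| = 2.6208 m/s².

2.62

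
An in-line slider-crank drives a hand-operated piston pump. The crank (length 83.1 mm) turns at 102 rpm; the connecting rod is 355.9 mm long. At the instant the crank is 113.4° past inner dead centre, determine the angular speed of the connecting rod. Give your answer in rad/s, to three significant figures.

1.01

ω = 10.68 rad/s (converted from 102 rpm).
The rod makes angle φ with the slider axis where L sinφ = r sinθ; differentiating, L cosφ·φ̇ = r ω cosθ.
L cosφ = √(L² − r² sin²θ) = 0.34763 m.
|ω_rod| = r ω |cosθ| / √(L² − r² sin²θ) = 0.0831·10.68·0.39715/0.34763 = 1.0141 rad/s.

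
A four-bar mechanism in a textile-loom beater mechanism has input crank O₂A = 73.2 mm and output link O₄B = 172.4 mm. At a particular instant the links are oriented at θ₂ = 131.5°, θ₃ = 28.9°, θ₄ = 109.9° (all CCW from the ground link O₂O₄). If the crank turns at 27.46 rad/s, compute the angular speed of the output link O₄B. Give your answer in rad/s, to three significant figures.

ω₂ = 27.46 rad/s
Differentiating the loop-closure r₂e^{iθ₂}+r₃e^{iθ₃}=r₁+r₄e^{iθ₄} gives r₂ω₂e^{iθ₂}+r₃ω₃e^{iθ₃}=r₄ω₄e^{iθ₄}.
Eliminating the other unknown: ω₄ = r₂ω₂ sin(θ₂−θ₃) / [r₄ sin(θ₄−θ₃)].
Numerator sine = +0.97592; denominator sine = +0.98769.
Result = 0.0732·27.46·(+0.97592) / (0.1724·(+0.98769)) = +11.52 rad/s; magnitude 11.52 rad/s.

11.5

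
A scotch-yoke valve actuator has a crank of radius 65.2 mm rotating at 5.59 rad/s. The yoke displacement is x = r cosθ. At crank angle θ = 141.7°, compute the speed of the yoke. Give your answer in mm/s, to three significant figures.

ω = 5.59 rad/s
x = r cosθ ⇒ ẋ = −rω sinθ.
|v| = rω|sinθ| = 0.0652·5.59·|sin 141.7°| = 0.22589 m/s = 225.89 mm/s.

226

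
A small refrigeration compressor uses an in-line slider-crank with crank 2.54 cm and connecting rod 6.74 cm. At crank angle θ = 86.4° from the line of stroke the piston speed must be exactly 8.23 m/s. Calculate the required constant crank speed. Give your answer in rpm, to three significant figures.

3020

For an in-line slider-crank, |v_piston| = rω|sinθ|·[1 + r cosθ/√(L² − r² sin²θ)].
With r = 0.0254 m, L = 0.0674 m, θ = 86.4°: the bracketed kinematic factor |dx/dθ| = 0.025997 m.
ω = v/|dx/dθ| = 8.23/0.025997 = 316.57 rad/s.
N = 60ω/(2π) = 3023 rpm.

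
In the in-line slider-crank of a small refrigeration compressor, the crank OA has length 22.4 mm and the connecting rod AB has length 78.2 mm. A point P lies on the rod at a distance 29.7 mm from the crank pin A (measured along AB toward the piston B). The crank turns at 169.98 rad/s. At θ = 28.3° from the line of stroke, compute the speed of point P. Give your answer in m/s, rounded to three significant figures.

2.87

ω = 170 rad/s.  Crank-pin speed |V_A| = rω = 3.8076 m/s, perpendicular to OA.
Rod angle: sinφ = −(r/L) sinθ ⇒ φ = -7.805°; ω_rod = −rω cosθ/√(L²−r²sin²θ) = -43.271 rad/s.
V_P = V_A + ω_rod × AP, with AP = 0.0297 m along the rod.
Components: V_Px = −rω sinθ − a·ω_rod·sinφ = -1.9796 m/s;  V_Py = rω cosθ + a·ω_rod·cosφ = +2.0792 m/s.
|V_P| = √(V_Px² + V_Py²) = 2.8709 m/s.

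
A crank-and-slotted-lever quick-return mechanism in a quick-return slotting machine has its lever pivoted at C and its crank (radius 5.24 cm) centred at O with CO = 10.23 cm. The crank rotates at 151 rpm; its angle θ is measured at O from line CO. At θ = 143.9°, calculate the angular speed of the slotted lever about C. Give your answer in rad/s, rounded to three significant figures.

ω = 15.81 rad/s (from 151 rpm).
Crank pin A relative to C: A = (d + r cosθ, r sinθ); lever angle φ = atan2(r sinθ, d + r cosθ).
Differentiating tanφ: φ̇ = rω(d cosθ + r)/(d² + r² + 2dr cosθ).
d² + r² + 2dr cosθ = |CA|² = 0.00454856 m²;  d cosθ + r = -0.030257 m.
|ω_lever| = |0.0524·15.81·-0.030257| / 0.00454856 = 5.5118 rad/s.

5.51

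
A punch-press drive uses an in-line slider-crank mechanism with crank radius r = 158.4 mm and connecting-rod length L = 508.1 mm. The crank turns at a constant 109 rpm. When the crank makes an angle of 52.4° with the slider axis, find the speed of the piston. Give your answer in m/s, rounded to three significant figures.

ω = 2π·109/60 = 11.41 rad/s
For an in-line slider-crank, x = r cosθ + √(L² − r² sin²θ), so v = −rω sinθ·[1 + r cosθ/√(L² − r² sin²θ)].
With r = 0.1584 m, L = 0.5081 m, θ = 52.4°: √(L² − r² sin²θ) = 0.49236 m.
v = −0.1584·11.41·0.79229·[1 + 0.1584·0.61015/0.49236] = -1.7137 m/s.
|v| = 1.7137 m/s.

1.71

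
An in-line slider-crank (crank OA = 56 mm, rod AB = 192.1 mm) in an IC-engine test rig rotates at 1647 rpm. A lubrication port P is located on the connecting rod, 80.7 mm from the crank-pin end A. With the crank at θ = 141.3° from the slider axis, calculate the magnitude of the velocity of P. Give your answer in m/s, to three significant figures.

ω = 172.5 rad/s.  Crank-pin speed |V_A| = rω = 9.6585 m/s, perpendicular to OA.
Rod angle: sinφ = −(r/L) sinθ ⇒ φ = -10.502°; ω_rod = −rω cosθ/√(L²−r²sin²θ) = +39.907 rad/s.
V_P = V_A + ω_rod × AP, with AP = 0.0807 m along the rod.
Components: V_Px = −rω sinθ − a·ω_rod·sinφ = -5.4519 m/s;  V_Py = rω cosθ + a·ω_rod·cosφ = -4.3712 m/s.
|V_P| = √(V_Px² + V_Py²) = 6.9879 m/s.

6.99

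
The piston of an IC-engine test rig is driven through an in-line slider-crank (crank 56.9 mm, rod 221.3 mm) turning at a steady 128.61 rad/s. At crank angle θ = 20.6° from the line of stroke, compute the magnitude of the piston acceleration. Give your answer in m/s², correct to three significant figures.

ω = 128.6 rad/s
x(θ) = r cosθ + √(L² − r² sin²θ); with ω constant, a = ω²·d²x/dθ².
d²x/dθ² = −r cosθ − r²(cos2θ)/√u − r⁴ sin²2θ/(4u^{3/2}),  u = L² − r² sin²θ = 0.0485729 m².
Substituting r = 0.0569 m, L = 0.2213 m, θ = 20.6°: d²x/dθ² = -0.064421 m.
a = ω²·d²x/dθ² = (128.6)²·(-0.064421) = -1065.6 m/s²;  |a| = 1065.6 m/s².

1070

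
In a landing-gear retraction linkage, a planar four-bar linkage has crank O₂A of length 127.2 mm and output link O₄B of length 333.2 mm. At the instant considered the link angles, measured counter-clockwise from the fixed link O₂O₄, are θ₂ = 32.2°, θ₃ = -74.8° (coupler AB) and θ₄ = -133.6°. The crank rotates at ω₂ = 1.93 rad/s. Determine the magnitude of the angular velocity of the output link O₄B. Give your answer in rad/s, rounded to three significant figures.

0.824

ω₂ = 1.93 rad/s
Differentiating the loop-closure r₂e^{iθ₂}+r₃e^{iθ₃}=r₁+r₄e^{iθ₄} gives r₂ω₂e^{iθ₂}+r₃ω₃e^{iθ₃}=r₄ω₄e^{iθ₄}.
Eliminating the other unknown: ω₄ = r₂ω₂ sin(θ₂−θ₃) / [r₄ sin(θ₄−θ₃)].
Numerator sine = +0.95630; denominator sine = -0.85536.
Result = 0.1272·1.93·(+0.95630) / (0.3332·(-0.85536)) = -0.82373 rad/s; magnitude 0.82373 rad/s.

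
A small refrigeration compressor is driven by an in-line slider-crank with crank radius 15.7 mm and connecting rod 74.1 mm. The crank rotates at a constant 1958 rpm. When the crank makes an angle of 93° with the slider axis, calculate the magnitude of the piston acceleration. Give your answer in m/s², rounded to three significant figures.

ω = 2π·1958/60 = 205 rad/s
x(θ) = r cosθ + √(L² − r² sin²θ); with ω constant, a = ω²·d²x/dθ².
d²x/dθ² = −r cosθ − r²(cos2θ)/√u − r⁴ sin²2θ/(4u^{3/2}),  u = L² − r² sin²θ = 0.005245 m².
Substituting r = 0.0157 m, L = 0.0741 m, θ = 93°: d²x/dθ² = +0.0042061 m.
a = ω²·d²x/dθ² = (205)²·(+0.0042061) = +176.83 m/s²;  |a| = 176.83 m/s².

177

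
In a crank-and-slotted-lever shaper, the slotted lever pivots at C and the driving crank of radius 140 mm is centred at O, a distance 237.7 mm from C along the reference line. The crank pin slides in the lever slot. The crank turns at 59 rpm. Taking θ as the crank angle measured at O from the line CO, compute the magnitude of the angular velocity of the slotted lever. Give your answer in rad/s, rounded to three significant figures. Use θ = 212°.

2.71

ω = 6.178 rad/s (from 59 rpm).
Crank pin A relative to C: A = (d + r cosθ, r sinθ); lever angle φ = atan2(r sinθ, d + r cosθ).
Differentiating tanφ: φ̇ = rω(d cosθ + r)/(d² + r² + 2dr cosθ).
d² + r² + 2dr cosθ = |CA|² = 0.0196586 m²;  d cosθ + r = -0.061581 m.
|ω_lever| = |0.14·6.178·-0.061581| / 0.0196586 = 2.7096 rad/s.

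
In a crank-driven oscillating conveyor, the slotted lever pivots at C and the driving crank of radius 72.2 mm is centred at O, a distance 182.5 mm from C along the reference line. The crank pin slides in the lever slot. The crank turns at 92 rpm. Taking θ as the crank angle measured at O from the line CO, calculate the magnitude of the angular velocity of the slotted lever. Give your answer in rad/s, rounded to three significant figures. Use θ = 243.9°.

0.209

ω = 9.634 rad/s (from 92 rpm).
Crank pin A relative to C: A = (d + r cosθ, r sinθ); lever angle φ = atan2(r sinθ, d + r cosθ).
Differentiating tanφ: φ̇ = rω(d cosθ + r)/(d² + r² + 2dr cosθ).
d² + r² + 2dr cosθ = |CA|² = 0.0269254 m²;  d cosθ + r = -0.0080889 m.
|ω_lever| = |0.0722·9.634·-0.0080889| / 0.0269254 = 0.20897 rad/s.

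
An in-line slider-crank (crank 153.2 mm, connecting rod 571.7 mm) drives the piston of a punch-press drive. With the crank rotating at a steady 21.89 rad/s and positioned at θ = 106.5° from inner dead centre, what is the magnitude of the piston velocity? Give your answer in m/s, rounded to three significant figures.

ω = 21.89 rad/s
For an in-line slider-crank, x = r cosθ + √(L² − r² sin²θ), so v = −rω sinθ·[1 + r cosθ/√(L² − r² sin²θ)].
With r = 0.1532 m, L = 0.5717 m, θ = 106.5°: √(L² − r² sin²θ) = 0.55251 m.
v = −0.1532·21.89·0.95882·[1 + 0.1532·-0.28402/0.55251] = -2.9622 m/s.
|v| = 2.9622 m/s.

2.96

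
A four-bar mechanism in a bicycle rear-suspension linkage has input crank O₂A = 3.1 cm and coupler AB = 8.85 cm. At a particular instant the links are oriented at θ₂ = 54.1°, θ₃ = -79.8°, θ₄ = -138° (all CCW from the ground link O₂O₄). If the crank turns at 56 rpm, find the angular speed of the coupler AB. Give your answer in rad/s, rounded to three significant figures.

ω₂ = 5.864 rad/s (from 56 rpm).
Differentiating the loop-closure r₂e^{iθ₂}+r₃e^{iθ₃}=r₁+r₄e^{iθ₄} gives r₂ω₂e^{iθ₂}+r₃ω₃e^{iθ₃}=r₄ω₄e^{iθ₄}.
Eliminating the other unknown: ω₃ = r₂ω₂ sin(θ₄−θ₂) / [r₃ sin(θ₃−θ₄)].
Numerator sine = +0.20962; denominator sine = +0.84989.
Result = 0.031·5.864·(+0.20962) / (0.0885·(+0.84989)) = +0.50664 rad/s; magnitude 0.50664 rad/s.

0.507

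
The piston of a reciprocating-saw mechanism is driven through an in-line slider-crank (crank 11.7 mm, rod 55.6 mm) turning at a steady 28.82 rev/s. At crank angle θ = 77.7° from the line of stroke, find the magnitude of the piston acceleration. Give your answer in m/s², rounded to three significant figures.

ω = 2π·28.8 = 181.1 rad/s
x(θ) = r cosθ + √(L² − r² sin²θ); with ω constant, a = ω²·d²x/dθ².
d²x/dθ² = −r cosθ − r²(cos2θ)/√u − r⁴ sin²2θ/(4u^{3/2}),  u = L² − r² sin²θ = 0.00296068 m².
Substituting r = 0.0117 m, L = 0.0556 m, θ = 77.7°: d²x/dθ² = -0.00021004 m.
a = ω²·d²x/dθ² = (181.1)²·(-0.00021004) = -6.8873 m/s²;  |a| = 6.8873 m/s².

6.89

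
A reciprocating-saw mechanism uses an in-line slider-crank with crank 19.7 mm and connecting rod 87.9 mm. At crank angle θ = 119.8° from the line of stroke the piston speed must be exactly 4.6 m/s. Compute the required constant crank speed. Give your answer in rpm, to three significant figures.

2900

For an in-line slider-crank, |v_piston| = rω|sinθ|·[1 + r cosθ/√(L² − r² sin²θ)].
With r = 0.0197 m, L = 0.0879 m, θ = 119.8°: the bracketed kinematic factor |dx/dθ| = 0.015154 m.
ω = v/|dx/dθ| = 4.6/0.015154 = 303.55 rad/s.
N = 60ω/(2π) = 2898.7 rpm.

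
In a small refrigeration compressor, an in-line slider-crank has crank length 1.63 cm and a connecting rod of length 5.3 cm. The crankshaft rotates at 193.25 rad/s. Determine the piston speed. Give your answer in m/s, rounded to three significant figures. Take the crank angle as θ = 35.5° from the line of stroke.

2.29

ω = 193.2 rad/s
For an in-line slider-crank, x = r cosθ + √(L² − r² sin²θ), so v = −rω sinθ·[1 + r cosθ/√(L² − r² sin²θ)].
With r = 0.0163 m, L = 0.053 m, θ = 35.5°: √(L² − r² sin²θ) = 0.052148 m.
v = −0.0163·193.2·0.58070·[1 + 0.0163·0.81412/0.052148] = -2.2947 m/s.
|v| = 2.2947 m/s.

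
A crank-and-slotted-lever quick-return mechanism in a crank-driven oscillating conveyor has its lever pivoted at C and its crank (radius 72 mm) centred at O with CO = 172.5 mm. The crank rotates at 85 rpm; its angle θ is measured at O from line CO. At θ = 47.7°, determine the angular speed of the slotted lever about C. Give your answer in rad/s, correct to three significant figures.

ω = 8.901 rad/s (from 85 rpm).
Crank pin A relative to C: A = (d + r cosθ, r sinθ); lever angle φ = atan2(r sinθ, d + r cosθ).
Differentiating tanφ: φ̇ = rω(d cosθ + r)/(d² + r² + 2dr cosθ).
d² + r² + 2dr cosθ = |CA|² = 0.0516579 m²;  d cosθ + r = +0.18809 m.
|ω_lever| = |0.072·8.901·+0.18809| / 0.0516579 = 2.3336 rad/s.

2.33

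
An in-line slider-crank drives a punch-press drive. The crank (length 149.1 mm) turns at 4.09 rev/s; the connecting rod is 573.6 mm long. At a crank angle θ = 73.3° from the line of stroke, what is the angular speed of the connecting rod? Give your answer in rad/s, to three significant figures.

ω = 25.7 rad/s (converted from 4.09 rev/s).
The rod makes angle φ with the slider axis where L sinφ = r sinθ; differentiating, L cosφ·φ̇ = r ω cosθ.
L cosφ = √(L² − r² sin²θ) = 0.55554 m.
|ω_rod| = r ω |cosθ| / √(L² − r² sin²θ) = 0.1491·25.7·0.28736/0.55554 = 1.982 rad/s.

1.98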